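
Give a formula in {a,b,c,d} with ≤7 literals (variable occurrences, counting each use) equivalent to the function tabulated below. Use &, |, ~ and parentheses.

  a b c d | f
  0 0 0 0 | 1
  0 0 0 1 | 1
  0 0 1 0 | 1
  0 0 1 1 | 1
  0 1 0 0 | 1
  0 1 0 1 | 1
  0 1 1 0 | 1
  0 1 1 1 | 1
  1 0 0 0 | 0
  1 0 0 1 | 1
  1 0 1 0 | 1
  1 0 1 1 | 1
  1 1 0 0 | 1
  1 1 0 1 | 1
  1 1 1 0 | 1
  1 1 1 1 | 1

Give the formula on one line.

((c | d) | ((~c & ~a) | (b & a)))

  (c | d) = 0111011101110111
  ~c = 1100110011001100
  ~a = 1111111100000000
  (~c & ~a) = 1100110000000000
  (b & a) = 0000000000001111
  ((~c & ~a) | (b & a)) = 1100110000001111
  ((c | d) | ((~c & ~a) | (b & a))) = 1111111101111111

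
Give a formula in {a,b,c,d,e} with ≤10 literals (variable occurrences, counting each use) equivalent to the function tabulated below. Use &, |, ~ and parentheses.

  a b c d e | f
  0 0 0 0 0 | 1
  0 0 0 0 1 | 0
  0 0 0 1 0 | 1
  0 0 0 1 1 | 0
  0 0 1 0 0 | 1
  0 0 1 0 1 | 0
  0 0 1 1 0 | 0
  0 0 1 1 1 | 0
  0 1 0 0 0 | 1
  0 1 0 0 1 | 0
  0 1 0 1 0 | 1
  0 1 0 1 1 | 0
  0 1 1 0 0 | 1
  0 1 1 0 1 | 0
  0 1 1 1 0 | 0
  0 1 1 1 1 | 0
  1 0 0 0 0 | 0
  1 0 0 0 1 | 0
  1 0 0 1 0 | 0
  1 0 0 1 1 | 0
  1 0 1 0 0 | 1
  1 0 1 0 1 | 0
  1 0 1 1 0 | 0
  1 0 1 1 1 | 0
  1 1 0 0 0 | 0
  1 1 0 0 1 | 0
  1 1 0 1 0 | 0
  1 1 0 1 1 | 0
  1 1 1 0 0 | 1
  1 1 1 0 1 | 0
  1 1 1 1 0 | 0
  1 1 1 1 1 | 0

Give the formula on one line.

  ~d = 11001100110011001100110011001100
  ~a = 11111111111111110000000000000000
  ~c = 11110000111100001111000011110000
  (~a & ~c) = 11110000111100000000000000000000
  (~d | (~a & ~c)) = 11111100111111001100110011001100
  ~e = 10101010101010101010101010101010
  (d | ~e) = 10111011101110111011101110111011
  ((d | ~e) & c) = 00001011000010110000101100001011
  (~e & ~a) = 10101010101010100000000000000000
  (((d | ~e) & c) | (~e & ~a)) = 10101011101010110000101100001011
  ((~d | (~a & ~c)) & (((d | ~e) & c) | (~e & ~a))) = 10101000101010000000100000001000

((~d | (~a & ~c)) & (((d | ~e) & c) | (~e & ~a)))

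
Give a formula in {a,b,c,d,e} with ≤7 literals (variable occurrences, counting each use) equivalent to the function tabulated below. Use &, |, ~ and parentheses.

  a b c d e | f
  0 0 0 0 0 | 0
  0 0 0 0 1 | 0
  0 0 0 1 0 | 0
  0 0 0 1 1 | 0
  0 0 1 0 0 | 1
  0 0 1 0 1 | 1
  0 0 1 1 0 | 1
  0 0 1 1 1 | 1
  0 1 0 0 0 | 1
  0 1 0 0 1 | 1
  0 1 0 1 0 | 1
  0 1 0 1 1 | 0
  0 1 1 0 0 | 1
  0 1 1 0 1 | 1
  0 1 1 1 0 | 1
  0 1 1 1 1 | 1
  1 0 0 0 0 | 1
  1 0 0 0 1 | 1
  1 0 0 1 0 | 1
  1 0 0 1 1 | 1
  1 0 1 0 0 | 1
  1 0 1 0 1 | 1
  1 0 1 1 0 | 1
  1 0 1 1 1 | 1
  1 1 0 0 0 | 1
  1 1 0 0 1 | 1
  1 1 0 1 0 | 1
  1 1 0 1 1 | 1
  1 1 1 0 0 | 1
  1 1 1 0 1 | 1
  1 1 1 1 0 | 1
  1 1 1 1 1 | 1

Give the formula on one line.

((a | c) | ((~c & b) & (~e | ~d)))

  (a | c) = 00001111000011111111111111111111
  ~c = 11110000111100001111000011110000
  (~c & b) = 00000000111100000000000011110000
  ~e = 10101010101010101010101010101010
  ~d = 11001100110011001100110011001100
  (~e | ~d) = 11101110111011101110111011101110
  ((~c & b) & (~e | ~d)) = 00000000111000000000000011100000
  ((a | c) | ((~c & b) & (~e | ~d))) = 00001111111011111111111111111111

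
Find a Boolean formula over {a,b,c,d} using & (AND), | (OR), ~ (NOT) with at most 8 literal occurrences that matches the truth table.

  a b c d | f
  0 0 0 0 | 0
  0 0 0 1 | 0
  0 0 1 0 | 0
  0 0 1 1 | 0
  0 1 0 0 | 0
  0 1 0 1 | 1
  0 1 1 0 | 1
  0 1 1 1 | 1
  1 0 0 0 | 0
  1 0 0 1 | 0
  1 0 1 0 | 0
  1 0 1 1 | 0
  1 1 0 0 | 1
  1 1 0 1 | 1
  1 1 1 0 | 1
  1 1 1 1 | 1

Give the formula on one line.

(b & ((d | c) | ((~b | d) | (d | a))))

  (d | c) = 0111011101110111
  ~b = 1111000011110000
  (~b | d) = 1111010111110101
  (d | a) = 0101010111111111
  ((~b | d) | (d | a)) = 1111010111111111
  ((d | c) | ((~b | d) | (d | a))) = 1111011111111111
  (b & ((d | c) | ((~b | d) | (d | a)))) = 0000011100001111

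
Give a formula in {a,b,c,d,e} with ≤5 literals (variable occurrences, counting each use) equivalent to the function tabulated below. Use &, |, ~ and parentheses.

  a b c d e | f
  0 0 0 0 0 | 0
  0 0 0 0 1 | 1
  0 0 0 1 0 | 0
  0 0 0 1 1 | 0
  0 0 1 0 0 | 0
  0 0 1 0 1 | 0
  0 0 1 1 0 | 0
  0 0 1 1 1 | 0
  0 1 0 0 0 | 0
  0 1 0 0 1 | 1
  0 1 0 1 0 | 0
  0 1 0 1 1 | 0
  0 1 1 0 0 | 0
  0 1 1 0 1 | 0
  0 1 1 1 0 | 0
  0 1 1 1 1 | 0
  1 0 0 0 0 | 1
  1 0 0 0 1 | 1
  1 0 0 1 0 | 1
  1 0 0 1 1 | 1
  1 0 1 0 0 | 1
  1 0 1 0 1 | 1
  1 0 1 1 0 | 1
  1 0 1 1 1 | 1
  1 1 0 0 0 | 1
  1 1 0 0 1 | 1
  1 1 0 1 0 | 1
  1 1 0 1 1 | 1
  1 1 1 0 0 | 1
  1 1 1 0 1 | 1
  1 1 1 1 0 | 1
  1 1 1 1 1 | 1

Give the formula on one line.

(((~c & ~d) & (d | e)) | a)

  ~c = 11110000111100001111000011110000
  ~d = 11001100110011001100110011001100
  (~c & ~d) = 11000000110000001100000011000000
  (d | e) = 01110111011101110111011101110111
  ((~c & ~d) & (d | e)) = 01000000010000000100000001000000
  (((~c & ~d) & (d | e)) | a) = 01000000010000001111111111111111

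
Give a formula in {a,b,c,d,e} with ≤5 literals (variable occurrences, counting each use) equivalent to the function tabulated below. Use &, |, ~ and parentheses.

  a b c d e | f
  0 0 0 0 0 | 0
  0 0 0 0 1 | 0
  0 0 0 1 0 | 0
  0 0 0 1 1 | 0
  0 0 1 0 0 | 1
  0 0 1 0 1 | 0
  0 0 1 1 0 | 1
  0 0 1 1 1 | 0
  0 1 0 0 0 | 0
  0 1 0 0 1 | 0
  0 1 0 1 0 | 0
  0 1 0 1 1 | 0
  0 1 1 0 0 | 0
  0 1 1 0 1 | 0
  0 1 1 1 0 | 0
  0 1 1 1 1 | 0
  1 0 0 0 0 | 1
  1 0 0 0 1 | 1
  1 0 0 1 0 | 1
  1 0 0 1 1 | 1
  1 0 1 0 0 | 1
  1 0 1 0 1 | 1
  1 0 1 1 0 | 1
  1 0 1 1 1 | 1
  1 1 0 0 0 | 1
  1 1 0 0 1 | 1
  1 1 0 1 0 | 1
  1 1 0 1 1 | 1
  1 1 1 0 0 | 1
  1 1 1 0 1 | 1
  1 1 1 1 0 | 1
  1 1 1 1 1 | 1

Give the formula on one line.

(a | ((~b & c) & ~e))

  ~b = 11111111000000001111111100000000
  (~b & c) = 00001111000000000000111100000000
  ~e = 10101010101010101010101010101010
  ((~b & c) & ~e) = 00001010000000000000101000000000
  (a | ((~b & c) & ~e)) = 00001010000000001111111111111111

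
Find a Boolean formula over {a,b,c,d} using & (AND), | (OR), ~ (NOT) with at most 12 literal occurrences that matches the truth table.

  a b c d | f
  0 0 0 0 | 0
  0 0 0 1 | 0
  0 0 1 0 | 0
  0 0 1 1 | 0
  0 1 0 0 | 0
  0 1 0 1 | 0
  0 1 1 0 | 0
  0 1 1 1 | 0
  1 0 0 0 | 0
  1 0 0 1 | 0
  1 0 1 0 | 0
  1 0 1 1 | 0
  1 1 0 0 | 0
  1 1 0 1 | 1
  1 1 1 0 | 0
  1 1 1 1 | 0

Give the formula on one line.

  ~c = 1100110011001100
  ~d = 1010101010101010
  (~c & ~d) = 1000100010001000
  (~c & d) = 0100010001000100
  (a & (~c & d)) = 0000000001000100
  (d & a) = 0000000001010101
  (b & (d & a)) = 0000000000000101
  ((a & (~c & d)) & (b & (d & a))) = 0000000000000100
  ((~c & ~d) | ((a & (~c & d)) & (b & (d & a)))) = 1000100010001100
  (d & ((~c & ~d) | ((a & (~c & d)) & (b & (d & a))))) = 0000000000000100

(d & ((~c & ~d) | ((a & (~c & d)) & (b & (d & a)))))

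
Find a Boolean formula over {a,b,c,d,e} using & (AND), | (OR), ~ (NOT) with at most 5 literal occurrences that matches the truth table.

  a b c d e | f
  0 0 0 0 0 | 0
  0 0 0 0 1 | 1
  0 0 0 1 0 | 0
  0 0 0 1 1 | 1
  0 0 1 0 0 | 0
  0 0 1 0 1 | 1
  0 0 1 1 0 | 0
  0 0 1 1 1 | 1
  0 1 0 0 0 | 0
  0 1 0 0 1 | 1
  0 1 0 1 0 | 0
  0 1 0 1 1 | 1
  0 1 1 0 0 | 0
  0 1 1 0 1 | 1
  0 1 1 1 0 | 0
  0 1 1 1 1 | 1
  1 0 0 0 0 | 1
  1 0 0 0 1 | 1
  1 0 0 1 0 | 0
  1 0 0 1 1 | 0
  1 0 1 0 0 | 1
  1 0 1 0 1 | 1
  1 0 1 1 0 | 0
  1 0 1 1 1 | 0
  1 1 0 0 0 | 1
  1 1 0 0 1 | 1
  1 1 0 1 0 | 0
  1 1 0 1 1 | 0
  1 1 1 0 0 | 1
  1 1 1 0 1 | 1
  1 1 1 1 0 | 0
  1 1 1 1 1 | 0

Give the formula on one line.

((~a | ~d) & (a | e))

  ~a = 11111111111111110000000000000000
  ~d = 11001100110011001100110011001100
  (~a | ~d) = 11111111111111111100110011001100
  (a | e) = 01010101010101011111111111111111
  ((~a | ~d) & (a | e)) = 01010101010101011100110011001100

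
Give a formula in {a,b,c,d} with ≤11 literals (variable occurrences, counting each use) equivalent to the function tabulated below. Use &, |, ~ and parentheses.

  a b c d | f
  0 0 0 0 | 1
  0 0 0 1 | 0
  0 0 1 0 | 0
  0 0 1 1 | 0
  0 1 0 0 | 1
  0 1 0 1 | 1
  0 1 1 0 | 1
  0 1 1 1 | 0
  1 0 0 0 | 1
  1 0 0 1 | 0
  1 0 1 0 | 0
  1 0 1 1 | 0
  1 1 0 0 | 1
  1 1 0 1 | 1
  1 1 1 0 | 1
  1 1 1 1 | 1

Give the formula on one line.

  ~d = 1010101010101010
  ~c = 1100110011001100
  (b | ~c) = 1100111111001111
  (~d & (b | ~c)) = 1000101010001010
  (b & d) = 0000010100000101
  (a | ~c) = 1100110011111111
  ((a | ~c) & b) = 0000110000001111
  ((b & d) & ((a | ~c) & b)) = 0000010000000101
  ((~d & (b | ~c)) | ((b & d) & ((a | ~c) & b))) = 1000111010001111

((~d & (b | ~c)) | ((b & d) & ((a | ~c) & b)))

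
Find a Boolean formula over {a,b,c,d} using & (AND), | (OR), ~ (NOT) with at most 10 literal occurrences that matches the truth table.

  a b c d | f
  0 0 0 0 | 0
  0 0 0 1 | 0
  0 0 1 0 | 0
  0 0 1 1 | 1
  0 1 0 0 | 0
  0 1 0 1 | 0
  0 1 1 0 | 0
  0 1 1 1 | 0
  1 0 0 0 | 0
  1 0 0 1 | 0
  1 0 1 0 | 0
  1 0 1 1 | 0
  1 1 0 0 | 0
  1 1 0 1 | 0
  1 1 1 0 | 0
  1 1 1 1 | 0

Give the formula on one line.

((d & ((d | b) & ~a)) & ((~d | (a | ~b)) & c))

  (d | b) = 0101111101011111
  ~a = 1111111100000000
  ((d | b) & ~a) = 0101111100000000
  (d & ((d | b) & ~a)) = 0101010100000000
  ~d = 1010101010101010
  ~b = 1111000011110000
  (a | ~b) = 1111000011111111
  (~d | (a | ~b)) = 1111101011111111
  ((~d | (a | ~b)) & c) = 0011001000110011
  ((d & ((d | b) & ~a)) & ((~d | (a | ~b)) & c)) = 0001000000000000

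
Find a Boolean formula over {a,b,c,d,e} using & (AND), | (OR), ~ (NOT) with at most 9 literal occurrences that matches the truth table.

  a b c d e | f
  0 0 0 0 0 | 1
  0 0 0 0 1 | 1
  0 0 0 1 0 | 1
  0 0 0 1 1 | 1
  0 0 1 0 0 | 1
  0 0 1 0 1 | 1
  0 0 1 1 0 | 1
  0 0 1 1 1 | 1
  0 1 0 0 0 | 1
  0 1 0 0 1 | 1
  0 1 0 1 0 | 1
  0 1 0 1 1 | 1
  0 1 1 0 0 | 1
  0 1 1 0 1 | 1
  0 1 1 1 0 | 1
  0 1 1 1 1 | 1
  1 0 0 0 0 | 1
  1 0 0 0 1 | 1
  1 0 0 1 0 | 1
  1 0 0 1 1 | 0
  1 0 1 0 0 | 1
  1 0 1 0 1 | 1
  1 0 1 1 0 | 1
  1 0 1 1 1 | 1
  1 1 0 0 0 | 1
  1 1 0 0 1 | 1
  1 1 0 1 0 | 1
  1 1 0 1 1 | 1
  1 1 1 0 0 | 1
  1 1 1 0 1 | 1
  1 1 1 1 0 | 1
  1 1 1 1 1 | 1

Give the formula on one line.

(((e & b) | (((c & a) | (~e & ~c)) | (~d & a))) | ~a)

  (e & b) = 00000000010101010000000001010101
  (c & a) = 00000000000000000000111100001111
  ~e = 10101010101010101010101010101010
  ~c = 11110000111100001111000011110000
  (~e & ~c) = 10100000101000001010000010100000
  ((c & a) | (~e & ~c)) = 10100000101000001010111110101111
  ~d = 11001100110011001100110011001100
  (~d & a) = 00000000000000001100110011001100
  (((c & a) | (~e & ~c)) | (~d & a)) = 10100000101000001110111111101111
  ((e & b) | (((c & a) | (~e & ~c)) | (~d & a))) = 10100000111101011110111111111111
  ~a = 11111111111111110000000000000000
  (((e & b) | (((c & a) | (~e & ~c)) | (~d & a))) | ~a) = 11111111111111111110111111111111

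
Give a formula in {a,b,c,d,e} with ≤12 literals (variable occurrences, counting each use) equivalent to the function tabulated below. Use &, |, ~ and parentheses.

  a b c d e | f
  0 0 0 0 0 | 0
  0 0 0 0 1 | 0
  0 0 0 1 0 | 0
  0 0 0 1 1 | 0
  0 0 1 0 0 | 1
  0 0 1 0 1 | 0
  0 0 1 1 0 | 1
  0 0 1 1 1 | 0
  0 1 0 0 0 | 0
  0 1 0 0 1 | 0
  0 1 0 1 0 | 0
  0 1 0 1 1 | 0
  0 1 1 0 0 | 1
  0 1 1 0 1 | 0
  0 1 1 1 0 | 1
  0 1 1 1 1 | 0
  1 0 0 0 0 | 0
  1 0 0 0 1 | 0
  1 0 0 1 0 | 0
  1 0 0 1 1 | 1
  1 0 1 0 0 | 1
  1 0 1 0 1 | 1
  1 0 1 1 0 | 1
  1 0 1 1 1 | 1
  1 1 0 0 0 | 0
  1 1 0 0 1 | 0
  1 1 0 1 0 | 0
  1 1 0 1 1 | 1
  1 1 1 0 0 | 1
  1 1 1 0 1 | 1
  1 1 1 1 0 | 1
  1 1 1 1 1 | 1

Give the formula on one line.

(((c & ~e) | ((d & a) | ((e & a) & c))) & (e | c))

  ~e = 10101010101010101010101010101010
  (c & ~e) = 00001010000010100000101000001010
  (d & a) = 00000000000000000011001100110011
  (e & a) = 00000000000000000101010101010101
  ((e & a) & c) = 00000000000000000000010100000101
  ((d & a) | ((e & a) & c)) = 00000000000000000011011100110111
  ((c & ~e) | ((d & a) | ((e & a) & c))) = 00001010000010100011111100111111
  (e | c) = 01011111010111110101111101011111
  (((c & ~e) | ((d & a) | ((e & a) & c))) & (e | c)) = 00001010000010100001111100011111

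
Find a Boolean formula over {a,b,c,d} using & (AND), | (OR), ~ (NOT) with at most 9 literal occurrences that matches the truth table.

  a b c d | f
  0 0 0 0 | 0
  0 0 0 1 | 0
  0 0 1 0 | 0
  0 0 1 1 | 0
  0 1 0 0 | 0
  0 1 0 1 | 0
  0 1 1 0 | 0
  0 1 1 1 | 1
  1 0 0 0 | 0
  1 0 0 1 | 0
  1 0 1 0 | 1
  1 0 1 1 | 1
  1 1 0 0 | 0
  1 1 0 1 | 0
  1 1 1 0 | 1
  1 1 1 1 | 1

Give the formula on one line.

  ~a = 1111111100000000
  (c | ~a) = 1111111100110011
  (d & b) = 0000010100000101
  (a | (d & b)) = 0000010111111111
  ((c | ~a) & (a | (d & b))) = 0000010100110011
  (((c | ~a) & (a | (d & b))) | a) = 0000010111111111
  ((((c | ~a) & (a | (d & b))) | a) & c) = 0000000100110011

((((c | ~a) & (a | (d & b))) | a) & c)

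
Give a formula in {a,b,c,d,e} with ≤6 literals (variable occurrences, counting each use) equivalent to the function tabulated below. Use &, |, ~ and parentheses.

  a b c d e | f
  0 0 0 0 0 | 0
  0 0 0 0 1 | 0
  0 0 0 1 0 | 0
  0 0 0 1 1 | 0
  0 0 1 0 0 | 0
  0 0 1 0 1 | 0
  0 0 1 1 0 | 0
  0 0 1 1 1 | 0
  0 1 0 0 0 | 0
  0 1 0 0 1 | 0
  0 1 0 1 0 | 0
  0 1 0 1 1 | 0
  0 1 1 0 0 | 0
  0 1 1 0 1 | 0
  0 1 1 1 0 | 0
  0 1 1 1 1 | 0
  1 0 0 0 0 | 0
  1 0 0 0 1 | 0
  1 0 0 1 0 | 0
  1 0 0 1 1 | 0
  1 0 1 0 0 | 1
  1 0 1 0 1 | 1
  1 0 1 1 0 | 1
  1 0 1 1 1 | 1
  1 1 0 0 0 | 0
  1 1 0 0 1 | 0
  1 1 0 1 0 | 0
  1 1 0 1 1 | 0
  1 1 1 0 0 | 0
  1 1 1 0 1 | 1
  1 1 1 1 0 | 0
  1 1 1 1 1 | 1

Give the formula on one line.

  ~c = 11110000111100001111000011110000
  (c & e) = 00000101000001010000010100000101
  (~c | (c & e)) = 11110101111101011111010111110101
  ~b = 11111111000000001111111100000000
  ((~c | (c & e)) | ~b) = 11111111111101011111111111110101
  (c & a) = 00000000000000000000111100001111
  (((~c | (c & e)) | ~b) & (c & a)) = 00000000000000000000111100000101

(((~c | (c & e)) | ~b) & (c & a))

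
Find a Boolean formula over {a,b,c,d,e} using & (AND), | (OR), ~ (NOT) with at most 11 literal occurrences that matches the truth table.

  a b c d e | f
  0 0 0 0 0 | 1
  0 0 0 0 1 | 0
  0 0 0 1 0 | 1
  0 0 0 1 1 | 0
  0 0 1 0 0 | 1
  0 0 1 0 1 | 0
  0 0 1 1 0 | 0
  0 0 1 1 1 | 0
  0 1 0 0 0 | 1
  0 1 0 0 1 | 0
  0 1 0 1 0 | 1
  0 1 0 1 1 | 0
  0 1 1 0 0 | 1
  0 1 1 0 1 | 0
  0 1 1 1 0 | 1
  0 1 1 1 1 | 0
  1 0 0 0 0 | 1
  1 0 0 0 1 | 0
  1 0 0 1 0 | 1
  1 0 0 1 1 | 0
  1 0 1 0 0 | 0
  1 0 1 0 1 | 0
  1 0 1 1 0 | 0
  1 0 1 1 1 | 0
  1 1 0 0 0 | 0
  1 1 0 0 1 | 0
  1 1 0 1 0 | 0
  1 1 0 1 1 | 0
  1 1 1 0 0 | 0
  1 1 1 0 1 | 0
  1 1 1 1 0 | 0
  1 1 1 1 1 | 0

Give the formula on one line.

((((~d | (b & d)) & ~a) | ~c) & (~e & ((e | ~a) | ~b)))

  ~d = 11001100110011001100110011001100
  (b & d) = 00000000001100110000000000110011
  (~d | (b & d)) = 11001100111111111100110011111111
  ~a = 11111111111111110000000000000000
  ((~d | (b & d)) & ~a) = 11001100111111110000000000000000
  ~c = 11110000111100001111000011110000
  (((~d | (b & d)) & ~a) | ~c) = 11111100111111111111000011110000
  ~e = 10101010101010101010101010101010
  (e | ~a) = 11111111111111110101010101010101
  ~b = 11111111000000001111111100000000
  ((e | ~a) | ~b) = 11111111111111111111111101010101
  (~e & ((e | ~a) | ~b)) = 10101010101010101010101000000000
  ((((~d | (b & d)) & ~a) | ~c) & (~e & ((e | ~a) | ~b))) = 10101000101010101010000000000000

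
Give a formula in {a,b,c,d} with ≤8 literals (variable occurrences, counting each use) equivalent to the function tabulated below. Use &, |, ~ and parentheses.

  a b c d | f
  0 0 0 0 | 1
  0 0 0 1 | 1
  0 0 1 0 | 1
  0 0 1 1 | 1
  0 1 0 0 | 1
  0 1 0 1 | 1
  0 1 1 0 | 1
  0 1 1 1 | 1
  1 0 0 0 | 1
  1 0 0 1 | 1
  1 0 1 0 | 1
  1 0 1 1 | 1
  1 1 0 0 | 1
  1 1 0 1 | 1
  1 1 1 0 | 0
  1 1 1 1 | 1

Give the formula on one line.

  ~c = 1100110011001100
  ~a = 1111111100000000
  (~a | d) = 1111111101010101
  (~c | (~a | d)) = 1111111111011101
  (c | a) = 0011001111111111
  (b | (c | a)) = 0011111111111111
  ~b = 1111000011110000
  ((b | (c | a)) & ~b) = 0011000011110000
  (a & ((b | (c | a)) & ~b)) = 0000000011110000
  ((~c | (~a | d)) | (a & ((b | (c | a)) & ~b))) = 1111111111111101

((~c | (~a | d)) | (a & ((b | (c | a)) & ~b)))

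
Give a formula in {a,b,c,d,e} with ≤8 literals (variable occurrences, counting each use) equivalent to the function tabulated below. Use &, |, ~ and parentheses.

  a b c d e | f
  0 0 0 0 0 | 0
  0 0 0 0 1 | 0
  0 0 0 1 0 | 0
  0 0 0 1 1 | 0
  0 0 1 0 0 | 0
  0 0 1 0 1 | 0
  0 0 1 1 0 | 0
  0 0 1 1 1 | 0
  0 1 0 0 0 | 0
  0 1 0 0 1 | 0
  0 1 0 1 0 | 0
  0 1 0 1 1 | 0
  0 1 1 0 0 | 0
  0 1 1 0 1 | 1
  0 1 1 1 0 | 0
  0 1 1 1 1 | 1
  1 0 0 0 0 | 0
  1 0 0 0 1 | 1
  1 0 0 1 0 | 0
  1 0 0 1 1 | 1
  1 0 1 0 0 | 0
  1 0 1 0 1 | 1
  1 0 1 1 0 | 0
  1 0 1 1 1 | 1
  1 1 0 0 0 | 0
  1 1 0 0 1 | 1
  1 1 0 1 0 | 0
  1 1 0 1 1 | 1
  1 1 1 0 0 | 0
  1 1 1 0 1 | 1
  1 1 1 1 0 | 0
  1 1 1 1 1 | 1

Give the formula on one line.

((((a | b) | (~c & ~d)) & (a | c)) & e)

  (a | b) = 00000000111111111111111111111111
  ~c = 11110000111100001111000011110000
  ~d = 11001100110011001100110011001100
  (~c & ~d) = 11000000110000001100000011000000
  ((a | b) | (~c & ~d)) = 11000000111111111111111111111111
  (a | c) = 00001111000011111111111111111111
  (((a | b) | (~c & ~d)) & (a | c)) = 00000000000011111111111111111111
  ((((a | b) | (~c & ~d)) & (a | c)) & e) = 00000000000001010101010101010101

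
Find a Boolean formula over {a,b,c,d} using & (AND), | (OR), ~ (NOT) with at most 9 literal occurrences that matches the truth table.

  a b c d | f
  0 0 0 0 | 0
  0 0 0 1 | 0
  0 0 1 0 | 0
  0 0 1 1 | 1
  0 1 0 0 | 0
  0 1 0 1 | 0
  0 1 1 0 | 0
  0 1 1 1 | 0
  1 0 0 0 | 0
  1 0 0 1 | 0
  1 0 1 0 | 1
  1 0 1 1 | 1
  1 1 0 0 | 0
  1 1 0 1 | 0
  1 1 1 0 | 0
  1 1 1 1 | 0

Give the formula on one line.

((c & ~b) & ((c | b) & (d | a)))

  ~b = 1111000011110000
  (c & ~b) = 0011000000110000
  (c | b) = 0011111100111111
  (d | a) = 0101010111111111
  ((c | b) & (d | a)) = 0001010100111111
  ((c & ~b) & ((c | b) & (d | a))) = 0001000000110000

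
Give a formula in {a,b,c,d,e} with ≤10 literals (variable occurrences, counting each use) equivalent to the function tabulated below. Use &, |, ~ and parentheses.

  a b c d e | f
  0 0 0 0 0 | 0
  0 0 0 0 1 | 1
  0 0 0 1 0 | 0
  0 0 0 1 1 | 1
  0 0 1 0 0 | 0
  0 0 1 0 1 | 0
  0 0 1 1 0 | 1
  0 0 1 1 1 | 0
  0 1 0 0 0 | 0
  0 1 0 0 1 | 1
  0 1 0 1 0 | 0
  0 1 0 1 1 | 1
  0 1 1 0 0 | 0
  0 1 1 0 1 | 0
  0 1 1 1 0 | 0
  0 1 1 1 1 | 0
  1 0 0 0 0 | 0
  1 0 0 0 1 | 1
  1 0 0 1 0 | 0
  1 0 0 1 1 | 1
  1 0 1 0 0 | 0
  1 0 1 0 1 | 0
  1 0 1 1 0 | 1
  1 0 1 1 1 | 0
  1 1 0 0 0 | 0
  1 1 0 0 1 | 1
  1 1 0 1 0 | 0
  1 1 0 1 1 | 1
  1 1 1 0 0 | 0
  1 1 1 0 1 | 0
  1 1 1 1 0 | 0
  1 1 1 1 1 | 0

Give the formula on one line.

(((d & (c & ~e)) & ~b) | (~c & (c | e)))

  ~e = 10101010101010101010101010101010
  (c & ~e) = 00001010000010100000101000001010
  (d & (c & ~e)) = 00000010000000100000001000000010
  ~b = 11111111000000001111111100000000
  ((d & (c & ~e)) & ~b) = 00000010000000000000001000000000
  ~c = 11110000111100001111000011110000
  (c | e) = 01011111010111110101111101011111
  (~c & (c | e)) = 01010000010100000101000001010000
  (((d & (c & ~e)) & ~b) | (~c & (c | e))) = 01010010010100000101001001010000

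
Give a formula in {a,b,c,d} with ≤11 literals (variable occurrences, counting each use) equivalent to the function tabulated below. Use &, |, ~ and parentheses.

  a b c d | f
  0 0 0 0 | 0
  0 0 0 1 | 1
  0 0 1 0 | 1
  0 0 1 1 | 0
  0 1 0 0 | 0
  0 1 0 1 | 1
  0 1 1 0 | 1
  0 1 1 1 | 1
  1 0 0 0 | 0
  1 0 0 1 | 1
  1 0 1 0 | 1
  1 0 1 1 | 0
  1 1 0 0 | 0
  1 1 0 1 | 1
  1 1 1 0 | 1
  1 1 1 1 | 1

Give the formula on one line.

((((a & b) | ~c) & d) | ((b | (~d | ~c)) & c))

  (a & b) = 0000000000001111
  ~c = 1100110011001100
  ((a & b) | ~c) = 1100110011001111
  (((a & b) | ~c) & d) = 0100010001000101
  ~d = 1010101010101010
  (~d | ~c) = 1110111011101110
  (b | (~d | ~c)) = 1110111111101111
  ((b | (~d | ~c)) & c) = 0010001100100011
  ((((a & b) | ~c) & d) | ((b | (~d | ~c)) & c)) = 0110011101100111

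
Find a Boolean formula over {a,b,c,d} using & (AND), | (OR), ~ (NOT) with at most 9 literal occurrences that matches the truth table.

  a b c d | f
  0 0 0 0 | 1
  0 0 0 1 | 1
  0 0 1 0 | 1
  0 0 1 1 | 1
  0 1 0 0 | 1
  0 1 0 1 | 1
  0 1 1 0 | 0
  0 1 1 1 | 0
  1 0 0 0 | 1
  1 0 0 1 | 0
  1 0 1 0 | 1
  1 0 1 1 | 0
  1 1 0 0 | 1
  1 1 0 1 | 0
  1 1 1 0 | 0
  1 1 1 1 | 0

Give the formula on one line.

  ~a = 1111111100000000
  ~b = 1111000011110000
  ~c = 1100110011001100
  (~b | ~c) = 1111110011111100
  (~a & (~b | ~c)) = 1111110000000000
  ~d = 1010101010101010
  ((~a & (~b | ~c)) | ~d) = 1111111010101010
  (((~a & (~b | ~c)) | ~d) & (~b | ~c)) = 1111110010101000

(((~a & (~b | ~c)) | ~d) & (~b | ~c))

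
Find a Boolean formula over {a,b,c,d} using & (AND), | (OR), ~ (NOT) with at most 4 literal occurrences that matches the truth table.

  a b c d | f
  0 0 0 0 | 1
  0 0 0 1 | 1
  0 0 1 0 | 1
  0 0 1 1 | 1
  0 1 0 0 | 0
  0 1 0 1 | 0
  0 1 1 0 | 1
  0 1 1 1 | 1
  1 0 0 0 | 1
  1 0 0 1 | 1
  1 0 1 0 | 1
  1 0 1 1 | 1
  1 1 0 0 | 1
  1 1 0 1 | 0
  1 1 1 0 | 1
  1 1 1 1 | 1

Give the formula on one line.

((~d & a) | (c | ~b))

  ~d = 1010101010101010
  (~d & a) = 0000000010101010
  ~b = 1111000011110000
  (c | ~b) = 1111001111110011
  ((~d & a) | (c | ~b)) = 1111001111111011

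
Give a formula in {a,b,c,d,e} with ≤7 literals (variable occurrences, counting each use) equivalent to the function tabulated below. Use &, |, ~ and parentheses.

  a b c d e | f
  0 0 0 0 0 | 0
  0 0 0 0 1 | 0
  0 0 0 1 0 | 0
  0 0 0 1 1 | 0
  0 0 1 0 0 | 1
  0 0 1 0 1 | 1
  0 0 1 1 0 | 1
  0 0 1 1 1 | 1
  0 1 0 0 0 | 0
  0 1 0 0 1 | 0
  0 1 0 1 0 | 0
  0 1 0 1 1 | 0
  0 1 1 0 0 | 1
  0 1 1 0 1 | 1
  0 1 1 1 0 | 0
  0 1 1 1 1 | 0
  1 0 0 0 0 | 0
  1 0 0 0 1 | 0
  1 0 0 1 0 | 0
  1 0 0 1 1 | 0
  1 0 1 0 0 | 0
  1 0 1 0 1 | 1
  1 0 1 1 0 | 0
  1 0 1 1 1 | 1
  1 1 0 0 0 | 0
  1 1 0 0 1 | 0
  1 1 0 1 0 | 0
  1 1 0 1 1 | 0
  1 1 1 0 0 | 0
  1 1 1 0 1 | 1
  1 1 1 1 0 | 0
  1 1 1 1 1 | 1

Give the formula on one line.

  ~d = 11001100110011001100110011001100
  ~b = 11111111000000001111111100000000
  (~d | ~b) = 11111111110011001111111111001100
  ~a = 11111111111111110000000000000000
  ((~d | ~b) & ~a) = 11111111110011000000000000000000
  (e & a) = 00000000000000000101010101010101
  (((~d | ~b) & ~a) | (e & a)) = 11111111110011000101010101010101
  ((((~d | ~b) & ~a) | (e & a)) & c) = 00001111000011000000010100000101

((((~d | ~b) & ~a) | (e & a)) & c)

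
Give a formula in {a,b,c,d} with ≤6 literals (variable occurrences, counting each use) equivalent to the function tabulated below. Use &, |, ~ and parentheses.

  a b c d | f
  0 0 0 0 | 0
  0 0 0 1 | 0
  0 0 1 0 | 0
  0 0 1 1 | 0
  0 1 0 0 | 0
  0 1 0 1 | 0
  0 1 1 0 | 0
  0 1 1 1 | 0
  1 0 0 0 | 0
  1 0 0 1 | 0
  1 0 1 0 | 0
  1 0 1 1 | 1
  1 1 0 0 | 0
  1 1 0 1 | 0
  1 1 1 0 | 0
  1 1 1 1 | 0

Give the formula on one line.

(c & ((~c | ~b) & (a & d)))

  ~c = 1100110011001100
  ~b = 1111000011110000
  (~c | ~b) = 1111110011111100
  (a & d) = 0000000001010101
  ((~c | ~b) & (a & d)) = 0000000001010100
  (c & ((~c | ~b) & (a & d))) = 0000000000010000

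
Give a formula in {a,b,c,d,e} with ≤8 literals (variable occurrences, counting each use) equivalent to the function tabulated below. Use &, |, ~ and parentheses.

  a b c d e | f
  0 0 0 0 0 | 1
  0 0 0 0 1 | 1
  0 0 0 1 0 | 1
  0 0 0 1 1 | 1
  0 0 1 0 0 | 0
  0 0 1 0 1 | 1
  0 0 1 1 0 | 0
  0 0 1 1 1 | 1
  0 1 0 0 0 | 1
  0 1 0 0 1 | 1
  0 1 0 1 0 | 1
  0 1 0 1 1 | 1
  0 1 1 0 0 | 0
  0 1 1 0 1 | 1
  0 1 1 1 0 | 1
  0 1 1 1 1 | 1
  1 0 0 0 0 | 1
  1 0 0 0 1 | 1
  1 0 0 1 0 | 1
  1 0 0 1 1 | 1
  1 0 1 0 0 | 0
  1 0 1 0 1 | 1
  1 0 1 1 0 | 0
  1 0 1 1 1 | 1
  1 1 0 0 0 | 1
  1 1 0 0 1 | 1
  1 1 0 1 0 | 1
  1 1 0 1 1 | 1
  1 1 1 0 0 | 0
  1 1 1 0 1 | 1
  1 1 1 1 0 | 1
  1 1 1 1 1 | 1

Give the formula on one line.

  ~c = 11110000111100001111000011110000
  (~c | e) = 11110101111101011111010111110101
  ~e = 10101010101010101010101010101010
  (b & d) = 00000000001100110000000000110011
  (~e & (b & d)) = 00000000001000100000000000100010
  ((~c | e) | (~e & (b & d))) = 11110101111101111111010111110111

((~c | e) | (~e & (b & d)))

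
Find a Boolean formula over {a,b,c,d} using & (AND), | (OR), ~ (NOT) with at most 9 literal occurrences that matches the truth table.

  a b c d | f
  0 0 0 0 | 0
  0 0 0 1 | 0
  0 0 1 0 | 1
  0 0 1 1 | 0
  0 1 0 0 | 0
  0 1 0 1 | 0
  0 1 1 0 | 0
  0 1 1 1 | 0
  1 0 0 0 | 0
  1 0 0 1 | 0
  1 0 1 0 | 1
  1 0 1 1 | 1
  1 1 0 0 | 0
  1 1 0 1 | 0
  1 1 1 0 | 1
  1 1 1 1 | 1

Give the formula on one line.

((a | ((~d & c) | (a & (b | ~a)))) & ((a | ~b) & c))

  ~d = 1010101010101010
  (~d & c) = 0010001000100010
  ~a = 1111111100000000
  (b | ~a) = 1111111100001111
  (a & (b | ~a)) = 0000000000001111
  ((~d & c) | (a & (b | ~a))) = 0010001000101111
  (a | ((~d & c) | (a & (b | ~a)))) = 0010001011111111
  ~b = 1111000011110000
  (a | ~b) = 1111000011111111
  ((a | ~b) & c) = 0011000000110011
  ((a | ((~d & c) | (a & (b | ~a)))) & ((a | ~b) & c)) = 0010000000110011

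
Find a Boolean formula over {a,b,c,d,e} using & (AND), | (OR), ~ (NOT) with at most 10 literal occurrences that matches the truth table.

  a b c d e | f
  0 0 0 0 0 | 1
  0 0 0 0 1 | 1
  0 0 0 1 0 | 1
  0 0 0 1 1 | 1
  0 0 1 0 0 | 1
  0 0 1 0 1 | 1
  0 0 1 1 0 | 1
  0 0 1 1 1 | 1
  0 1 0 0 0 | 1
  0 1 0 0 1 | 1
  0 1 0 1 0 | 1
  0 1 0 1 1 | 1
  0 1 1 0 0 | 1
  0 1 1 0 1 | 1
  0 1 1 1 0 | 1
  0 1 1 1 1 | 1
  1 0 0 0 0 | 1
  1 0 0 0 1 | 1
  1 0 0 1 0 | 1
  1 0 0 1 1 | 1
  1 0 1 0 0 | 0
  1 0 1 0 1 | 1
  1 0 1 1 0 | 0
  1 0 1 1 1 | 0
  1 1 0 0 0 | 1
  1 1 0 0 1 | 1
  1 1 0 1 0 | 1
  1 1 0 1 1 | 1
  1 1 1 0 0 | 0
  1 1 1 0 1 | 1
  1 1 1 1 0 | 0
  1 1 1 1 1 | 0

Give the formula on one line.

  ~c = 11110000111100001111000011110000
  ~d = 11001100110011001100110011001100
  (e | ~c) = 11110101111101011111010111110101
  (~d & (e | ~c)) = 11000100110001001100010011000100
  (~c | (~d & (e | ~c))) = 11110100111101001111010011110100
  (e | ~d) = 11011101110111011101110111011101
  ((e | ~d) & ~c) = 11010000110100001101000011010000
  ~a = 11111111111111110000000000000000
  (((e | ~d) & ~c) | ~a) = 11111111111111111101000011010000
  ((~c | (~d & (e | ~c))) | (((e | ~d) & ~c) | ~a)) = 11111111111111111111010011110100

((~c | (~d & (e | ~c))) | (((e | ~d) & ~c) | ~a))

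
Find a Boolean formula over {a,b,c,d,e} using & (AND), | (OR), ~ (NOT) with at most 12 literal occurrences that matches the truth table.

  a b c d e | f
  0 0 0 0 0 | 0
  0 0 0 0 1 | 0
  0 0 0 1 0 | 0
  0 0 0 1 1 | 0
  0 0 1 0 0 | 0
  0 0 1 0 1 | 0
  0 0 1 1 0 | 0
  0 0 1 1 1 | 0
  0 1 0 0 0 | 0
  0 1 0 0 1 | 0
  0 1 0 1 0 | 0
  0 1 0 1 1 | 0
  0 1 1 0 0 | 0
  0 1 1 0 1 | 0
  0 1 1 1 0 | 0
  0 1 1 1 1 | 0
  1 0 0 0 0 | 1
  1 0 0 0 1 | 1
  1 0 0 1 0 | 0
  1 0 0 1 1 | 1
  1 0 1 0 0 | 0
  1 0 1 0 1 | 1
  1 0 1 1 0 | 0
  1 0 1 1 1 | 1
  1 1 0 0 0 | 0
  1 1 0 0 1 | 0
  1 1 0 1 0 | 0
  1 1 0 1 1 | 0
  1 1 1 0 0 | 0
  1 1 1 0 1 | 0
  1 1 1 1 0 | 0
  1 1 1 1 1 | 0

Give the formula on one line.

  ~a = 11111111111111110000000000000000
  (~a | e) = 11111111111111110101010101010101
  (b | a) = 00000000111111111111111111111111
  ~d = 11001100110011001100110011001100
  ((b | a) & ~d) = 00000000110011001100110011001100
  ~c = 11110000111100001111000011110000
  (b | ~c) = 11110000111111111111000011111111
  (((b | a) & ~d) & (b | ~c)) = 00000000110011001100000011001100
  ((~a | e) | (((b | a) & ~d) & (b | ~c))) = 11111111111111111101010111011101
  ~b = 11111111000000001111111100000000
  (~b & a) = 00000000000000001111111100000000
  (((~a | e) | (((b | a) & ~d) & (b | ~c))) & (~b & a)) = 00000000000000001101010100000000

(((~a | e) | (((b | a) & ~d) & (b | ~c))) & (~b & a))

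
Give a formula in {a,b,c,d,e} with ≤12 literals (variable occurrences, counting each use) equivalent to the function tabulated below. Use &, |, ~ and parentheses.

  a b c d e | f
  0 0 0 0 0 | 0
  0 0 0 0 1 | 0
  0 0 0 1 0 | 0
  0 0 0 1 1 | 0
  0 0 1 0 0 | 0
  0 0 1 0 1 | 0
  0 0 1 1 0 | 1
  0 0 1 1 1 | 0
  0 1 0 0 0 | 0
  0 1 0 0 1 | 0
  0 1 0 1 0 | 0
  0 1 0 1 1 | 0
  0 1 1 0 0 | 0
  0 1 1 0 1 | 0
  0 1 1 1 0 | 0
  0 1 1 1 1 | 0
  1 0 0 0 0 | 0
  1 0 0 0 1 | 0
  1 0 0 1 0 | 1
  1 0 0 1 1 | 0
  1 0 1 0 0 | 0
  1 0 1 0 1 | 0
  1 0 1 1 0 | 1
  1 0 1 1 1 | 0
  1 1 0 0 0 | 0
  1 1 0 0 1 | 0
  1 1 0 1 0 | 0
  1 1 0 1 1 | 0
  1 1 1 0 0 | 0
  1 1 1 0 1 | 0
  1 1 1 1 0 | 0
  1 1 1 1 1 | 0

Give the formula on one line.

((c | ((~c & ~d) | (a | e))) & (~b & ((~e | ~d) & d)))

  ~c = 11110000111100001111000011110000
  ~d = 11001100110011001100110011001100
  (~c & ~d) = 11000000110000001100000011000000
  (a | e) = 01010101010101011111111111111111
  ((~c & ~d) | (a | e)) = 11010101110101011111111111111111
  (c | ((~c & ~d) | (a | e))) = 11011111110111111111111111111111
  ~b = 11111111000000001111111100000000
  ~e = 10101010101010101010101010101010
  (~e | ~d) = 11101110111011101110111011101110
  ((~e | ~d) & d) = 00100010001000100010001000100010
  (~b & ((~e | ~d) & d)) = 00100010000000000010001000000000
  ((c | ((~c & ~d) | (a | e))) & (~b & ((~e | ~d) & d))) = 00000010000000000010001000000000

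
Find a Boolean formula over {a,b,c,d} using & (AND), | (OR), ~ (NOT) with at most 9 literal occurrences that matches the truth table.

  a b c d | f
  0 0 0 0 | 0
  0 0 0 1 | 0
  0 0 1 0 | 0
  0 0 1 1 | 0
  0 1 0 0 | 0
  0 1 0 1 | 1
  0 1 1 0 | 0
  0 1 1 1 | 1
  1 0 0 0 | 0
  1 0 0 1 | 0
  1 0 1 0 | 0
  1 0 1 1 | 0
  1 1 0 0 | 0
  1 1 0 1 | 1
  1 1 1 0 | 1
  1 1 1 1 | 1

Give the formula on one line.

(((a | (d & (c | b))) & b) & ((~a | c) | (d | ~b)))

  (c | b) = 0011111100111111
  (d & (c | b)) = 0001010100010101
  (a | (d & (c | b))) = 0001010111111111
  ((a | (d & (c | b))) & b) = 0000010100001111
  ~a = 1111111100000000
  (~a | c) = 1111111100110011
  ~b = 1111000011110000
  (d | ~b) = 1111010111110101
  ((~a | c) | (d | ~b)) = 1111111111110111
  (((a | (d & (c | b))) & b) & ((~a | c) | (d | ~b))) = 0000010100000111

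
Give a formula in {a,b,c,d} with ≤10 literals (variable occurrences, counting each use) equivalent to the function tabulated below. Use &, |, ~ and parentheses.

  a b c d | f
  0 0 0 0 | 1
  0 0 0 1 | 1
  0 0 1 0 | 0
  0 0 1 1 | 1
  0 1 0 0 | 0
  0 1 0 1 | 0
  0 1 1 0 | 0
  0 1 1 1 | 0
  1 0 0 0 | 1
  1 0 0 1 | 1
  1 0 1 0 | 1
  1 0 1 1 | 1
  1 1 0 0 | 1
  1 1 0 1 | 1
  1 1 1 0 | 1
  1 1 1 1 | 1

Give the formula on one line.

  ~b = 1111000011110000
  (~b | c) = 1111001111110011
  ~d = 1010101010101010
  ((~b | c) & ~d) = 1010001010100010
  (((~b | c) & ~d) | ~b) = 1111001011110010
  ~c = 1100110011001100
  (d | ~c) = 1101110111011101
  ((((~b | c) & ~d) | ~b) & (d | ~c)) = 1101000011010000
  (a | ((((~b | c) & ~d) | ~b) & (d | ~c))) = 1101000011111111

(a | ((((~b | c) & ~d) | ~b) & (d | ~c)))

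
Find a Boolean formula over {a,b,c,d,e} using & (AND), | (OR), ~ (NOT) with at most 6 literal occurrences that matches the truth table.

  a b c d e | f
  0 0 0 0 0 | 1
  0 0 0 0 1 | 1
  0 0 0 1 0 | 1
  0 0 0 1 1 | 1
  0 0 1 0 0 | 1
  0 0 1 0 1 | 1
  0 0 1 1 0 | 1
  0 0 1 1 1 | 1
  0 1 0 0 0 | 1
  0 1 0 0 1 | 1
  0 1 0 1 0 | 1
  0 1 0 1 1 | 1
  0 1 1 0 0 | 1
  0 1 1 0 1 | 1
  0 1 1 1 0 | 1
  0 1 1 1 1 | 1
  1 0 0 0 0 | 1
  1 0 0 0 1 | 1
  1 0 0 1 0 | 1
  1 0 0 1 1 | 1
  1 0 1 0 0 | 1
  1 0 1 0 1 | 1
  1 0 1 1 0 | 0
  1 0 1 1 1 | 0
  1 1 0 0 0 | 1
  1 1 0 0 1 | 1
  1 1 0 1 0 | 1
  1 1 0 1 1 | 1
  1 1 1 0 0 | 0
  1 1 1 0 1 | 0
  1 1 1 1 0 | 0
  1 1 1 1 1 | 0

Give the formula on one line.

((~b & (~d & c)) | (~c | ~a))

  ~b = 11111111000000001111111100000000
  ~d = 11001100110011001100110011001100
  (~d & c) = 00001100000011000000110000001100
  (~b & (~d & c)) = 00001100000000000000110000000000
  ~c = 11110000111100001111000011110000
  ~a = 11111111111111110000000000000000
  (~c | ~a) = 11111111111111111111000011110000
  ((~b & (~d & c)) | (~c | ~a)) = 11111111111111111111110011110000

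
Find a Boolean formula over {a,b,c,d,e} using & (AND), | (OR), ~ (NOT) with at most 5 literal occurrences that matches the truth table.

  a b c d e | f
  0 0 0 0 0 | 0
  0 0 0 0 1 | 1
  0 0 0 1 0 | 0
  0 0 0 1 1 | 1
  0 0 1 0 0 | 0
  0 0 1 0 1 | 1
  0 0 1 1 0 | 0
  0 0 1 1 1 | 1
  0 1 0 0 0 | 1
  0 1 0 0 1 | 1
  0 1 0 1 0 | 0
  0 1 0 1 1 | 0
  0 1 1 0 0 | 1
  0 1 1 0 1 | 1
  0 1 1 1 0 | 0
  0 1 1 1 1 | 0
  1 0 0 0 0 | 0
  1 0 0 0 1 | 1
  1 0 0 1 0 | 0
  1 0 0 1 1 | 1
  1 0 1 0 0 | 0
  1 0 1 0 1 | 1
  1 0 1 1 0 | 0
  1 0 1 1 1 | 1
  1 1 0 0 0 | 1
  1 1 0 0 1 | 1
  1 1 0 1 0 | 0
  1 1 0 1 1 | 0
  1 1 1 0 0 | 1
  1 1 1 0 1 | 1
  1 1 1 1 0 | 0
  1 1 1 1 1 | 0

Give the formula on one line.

((~b | ~d) & (e | (~e & b)))

  ~b = 11111111000000001111111100000000
  ~d = 11001100110011001100110011001100
  (~b | ~d) = 11111111110011001111111111001100
  ~e = 10101010101010101010101010101010
  (~e & b) = 00000000101010100000000010101010
  (e | (~e & b)) = 01010101111111110101010111111111
  ((~b | ~d) & (e | (~e & b))) = 01010101110011000101010111001100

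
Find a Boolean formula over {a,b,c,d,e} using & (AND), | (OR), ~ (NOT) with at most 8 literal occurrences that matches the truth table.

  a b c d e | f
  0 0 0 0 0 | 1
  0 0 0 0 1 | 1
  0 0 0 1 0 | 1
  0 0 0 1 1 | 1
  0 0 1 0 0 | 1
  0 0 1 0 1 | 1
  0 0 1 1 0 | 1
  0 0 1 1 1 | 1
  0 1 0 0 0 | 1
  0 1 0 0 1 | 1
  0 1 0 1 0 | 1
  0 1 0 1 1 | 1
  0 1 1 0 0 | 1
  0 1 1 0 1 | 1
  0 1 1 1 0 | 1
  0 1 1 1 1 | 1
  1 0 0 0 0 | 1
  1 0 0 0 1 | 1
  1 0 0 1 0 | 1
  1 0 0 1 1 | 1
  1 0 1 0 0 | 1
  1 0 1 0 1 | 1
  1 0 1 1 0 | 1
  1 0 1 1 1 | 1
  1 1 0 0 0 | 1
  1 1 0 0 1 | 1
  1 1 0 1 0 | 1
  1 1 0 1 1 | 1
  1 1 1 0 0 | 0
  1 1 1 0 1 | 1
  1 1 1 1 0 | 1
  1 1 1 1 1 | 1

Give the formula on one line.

  ~a = 11111111111111110000000000000000
  (e | ~a) = 11111111111111110101010101010101
  ~c = 11110000111100001111000011110000
  ~b = 11111111000000001111111100000000
  (~c | ~b) = 11111111111100001111111111110000
  ((e | ~a) | (~c | ~b)) = 11111111111111111111111111110101
  (((e | ~a) | (~c | ~b)) | d) = 11111111111111111111111111110111

(((e | ~a) | (~c | ~b)) | d)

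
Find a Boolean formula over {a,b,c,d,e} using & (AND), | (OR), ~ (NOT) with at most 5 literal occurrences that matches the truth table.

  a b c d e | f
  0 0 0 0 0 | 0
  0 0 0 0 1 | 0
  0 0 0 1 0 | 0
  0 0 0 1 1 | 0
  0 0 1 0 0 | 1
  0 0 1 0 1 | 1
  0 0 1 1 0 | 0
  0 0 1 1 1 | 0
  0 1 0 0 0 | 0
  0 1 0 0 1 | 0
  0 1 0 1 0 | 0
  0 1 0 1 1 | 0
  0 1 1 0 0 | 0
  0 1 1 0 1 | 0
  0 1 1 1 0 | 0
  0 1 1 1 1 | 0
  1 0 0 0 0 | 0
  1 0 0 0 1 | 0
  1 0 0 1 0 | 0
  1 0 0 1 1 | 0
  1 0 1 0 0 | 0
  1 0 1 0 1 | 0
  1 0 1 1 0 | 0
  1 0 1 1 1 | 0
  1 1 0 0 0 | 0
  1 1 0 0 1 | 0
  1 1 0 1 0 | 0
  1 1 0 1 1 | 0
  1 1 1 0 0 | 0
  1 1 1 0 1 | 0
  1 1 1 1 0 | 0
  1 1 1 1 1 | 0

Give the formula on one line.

((d | ((~b & ~a) & c)) & ~d)

  ~b = 11111111000000001111111100000000
  ~a = 11111111111111110000000000000000
  (~b & ~a) = 11111111000000000000000000000000
  ((~b & ~a) & c) = 00001111000000000000000000000000
  (d | ((~b & ~a) & c)) = 00111111001100110011001100110011
  ~d = 11001100110011001100110011001100
  ((d | ((~b & ~a) & c)) & ~d) = 00001100000000000000000000000000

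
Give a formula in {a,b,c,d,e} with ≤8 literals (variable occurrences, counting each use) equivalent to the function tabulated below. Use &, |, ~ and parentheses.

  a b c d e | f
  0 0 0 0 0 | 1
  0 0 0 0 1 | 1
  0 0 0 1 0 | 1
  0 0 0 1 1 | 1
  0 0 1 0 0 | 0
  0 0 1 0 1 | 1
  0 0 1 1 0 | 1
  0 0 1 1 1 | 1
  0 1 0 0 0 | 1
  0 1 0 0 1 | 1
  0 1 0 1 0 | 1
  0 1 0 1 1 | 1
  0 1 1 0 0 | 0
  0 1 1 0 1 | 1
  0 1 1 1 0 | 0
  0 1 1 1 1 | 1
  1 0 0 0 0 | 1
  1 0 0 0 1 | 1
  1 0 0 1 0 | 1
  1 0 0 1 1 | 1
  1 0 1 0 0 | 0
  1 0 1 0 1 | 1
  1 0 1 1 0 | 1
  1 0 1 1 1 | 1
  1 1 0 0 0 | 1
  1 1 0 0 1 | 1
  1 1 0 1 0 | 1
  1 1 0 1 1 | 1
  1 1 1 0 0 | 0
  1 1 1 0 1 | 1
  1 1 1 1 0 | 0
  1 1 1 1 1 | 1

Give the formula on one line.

((e | ~c) | ((~e | c) & (~b & d)))

  ~c = 11110000111100001111000011110000
  (e | ~c) = 11110101111101011111010111110101
  ~e = 10101010101010101010101010101010
  (~e | c) = 10101111101011111010111110101111
  ~b = 11111111000000001111111100000000
  (~b & d) = 00110011000000000011001100000000
  ((~e | c) & (~b & d)) = 00100011000000000010001100000000
  ((e | ~c) | ((~e | c) & (~b & d))) = 11110111111101011111011111110101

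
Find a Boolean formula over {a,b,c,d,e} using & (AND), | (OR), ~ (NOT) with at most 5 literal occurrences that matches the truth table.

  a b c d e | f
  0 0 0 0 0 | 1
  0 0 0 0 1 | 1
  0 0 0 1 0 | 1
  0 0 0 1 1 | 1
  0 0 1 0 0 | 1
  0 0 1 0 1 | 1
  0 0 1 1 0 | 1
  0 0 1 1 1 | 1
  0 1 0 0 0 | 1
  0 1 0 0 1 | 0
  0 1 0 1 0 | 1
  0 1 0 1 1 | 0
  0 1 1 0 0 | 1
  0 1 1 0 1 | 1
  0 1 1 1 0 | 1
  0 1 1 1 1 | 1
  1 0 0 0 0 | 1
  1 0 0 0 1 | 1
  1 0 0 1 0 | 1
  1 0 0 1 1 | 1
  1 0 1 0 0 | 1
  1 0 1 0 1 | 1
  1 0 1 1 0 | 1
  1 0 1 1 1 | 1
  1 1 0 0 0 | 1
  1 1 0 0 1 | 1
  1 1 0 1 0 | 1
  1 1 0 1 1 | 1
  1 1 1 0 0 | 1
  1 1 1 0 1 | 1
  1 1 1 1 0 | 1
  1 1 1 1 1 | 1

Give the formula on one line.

  ~b = 11111111000000001111111100000000
  ~e = 10101010101010101010101010101010
  (~e | a) = 10101010101010101111111111111111
  (c | (~e | a)) = 10101111101011111111111111111111
  (~b | (c | (~e | a))) = 11111111101011111111111111111111

(~b | (c | (~e | a)))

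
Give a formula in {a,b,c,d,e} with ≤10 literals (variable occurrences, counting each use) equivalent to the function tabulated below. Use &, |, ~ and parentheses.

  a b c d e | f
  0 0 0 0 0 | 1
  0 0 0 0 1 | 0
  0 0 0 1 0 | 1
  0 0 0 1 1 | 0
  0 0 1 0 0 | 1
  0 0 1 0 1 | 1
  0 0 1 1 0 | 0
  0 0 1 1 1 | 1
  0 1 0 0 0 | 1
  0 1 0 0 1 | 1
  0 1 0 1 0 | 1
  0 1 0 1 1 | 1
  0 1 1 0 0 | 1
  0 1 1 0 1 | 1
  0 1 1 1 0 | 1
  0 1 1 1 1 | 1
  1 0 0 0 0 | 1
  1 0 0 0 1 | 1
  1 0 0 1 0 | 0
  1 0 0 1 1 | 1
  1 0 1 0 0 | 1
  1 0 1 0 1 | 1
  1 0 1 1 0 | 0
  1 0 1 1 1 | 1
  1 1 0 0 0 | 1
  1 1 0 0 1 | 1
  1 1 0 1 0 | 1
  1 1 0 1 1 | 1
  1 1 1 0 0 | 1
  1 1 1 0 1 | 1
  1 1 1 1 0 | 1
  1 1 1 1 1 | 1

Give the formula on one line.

(((~e | (a | (b | c))) & ((e | ~d) | (~a & ~c))) | b)

  ~e = 10101010101010101010101010101010
  (b | c) = 00001111111111110000111111111111
  (a | (b | c)) = 00001111111111111111111111111111
  (~e | (a | (b | c))) = 10101111111111111111111111111111
  ~d = 11001100110011001100110011001100
  (e | ~d) = 11011101110111011101110111011101
  ~a = 11111111111111110000000000000000
  ~c = 11110000111100001111000011110000
  (~a & ~c) = 11110000111100000000000000000000
  ((e | ~d) | (~a & ~c)) = 11111101111111011101110111011101
  ((~e | (a | (b | c))) & ((e | ~d) | (~a & ~c))) = 10101101111111011101110111011101
  (((~e | (a | (b | c))) & ((e | ~d) | (~a & ~c))) | b) = 10101101111111111101110111111111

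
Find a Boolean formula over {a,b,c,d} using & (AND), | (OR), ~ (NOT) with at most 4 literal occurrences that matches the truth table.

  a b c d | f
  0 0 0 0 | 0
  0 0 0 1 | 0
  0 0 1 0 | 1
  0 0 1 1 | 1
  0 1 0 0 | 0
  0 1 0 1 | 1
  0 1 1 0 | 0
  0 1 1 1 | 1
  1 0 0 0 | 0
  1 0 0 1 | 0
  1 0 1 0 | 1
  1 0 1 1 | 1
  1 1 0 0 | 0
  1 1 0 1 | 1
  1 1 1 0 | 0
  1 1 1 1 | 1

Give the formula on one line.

((c & ~b) | (b & d))

  ~b = 1111000011110000
  (c & ~b) = 0011000000110000
  (b & d) = 0000010100000101
  ((c & ~b) | (b & d)) = 0011010100110101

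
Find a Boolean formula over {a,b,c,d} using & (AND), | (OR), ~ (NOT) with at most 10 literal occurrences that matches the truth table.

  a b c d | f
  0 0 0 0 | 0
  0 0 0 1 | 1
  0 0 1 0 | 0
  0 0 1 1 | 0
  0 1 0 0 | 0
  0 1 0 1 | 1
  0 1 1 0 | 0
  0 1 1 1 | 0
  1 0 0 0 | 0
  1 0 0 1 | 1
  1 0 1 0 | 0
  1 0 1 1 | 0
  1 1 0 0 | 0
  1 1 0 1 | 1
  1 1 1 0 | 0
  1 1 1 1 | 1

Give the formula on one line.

((a | ~c) & (d & (~c | (((d & b) | (a & ~d)) | ~d))))

  ~c = 1100110011001100
  (a | ~c) = 1100110011111111
  (d & b) = 0000010100000101
  ~d = 1010101010101010
  (a & ~d) = 0000000010101010
  ((d & b) | (a & ~d)) = 0000010110101111
  (((d & b) | (a & ~d)) | ~d) = 1010111110101111
  (~c | (((d & b) | (a & ~d)) | ~d)) = 1110111111101111
  (d & (~c | (((d & b) | (a & ~d)) | ~d))) = 0100010101000101
  ((a | ~c) & (d & (~c | (((d & b) | (a & ~d)) | ~d)))) = 0100010001000101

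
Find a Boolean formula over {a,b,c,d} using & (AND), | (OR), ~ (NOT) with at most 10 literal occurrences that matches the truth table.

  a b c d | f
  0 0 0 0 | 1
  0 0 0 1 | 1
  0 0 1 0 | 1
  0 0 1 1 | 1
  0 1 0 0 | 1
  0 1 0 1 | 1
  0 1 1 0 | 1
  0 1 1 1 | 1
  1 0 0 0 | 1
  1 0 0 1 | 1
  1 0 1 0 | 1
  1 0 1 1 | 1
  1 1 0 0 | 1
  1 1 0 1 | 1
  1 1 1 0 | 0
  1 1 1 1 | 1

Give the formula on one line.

  ~d = 1010101010101010
  (~d | a) = 1010101011111111
  ~a = 1111111100000000
  ~b = 1111000011110000
  (~b & ~d) = 1010000010100000
  (~a | (~b & ~d)) = 1111111110100000
  ((~d | a) & (~a | (~b & ~d))) = 1010101010100000
  (d | ((~d | a) & (~a | (~b & ~d)))) = 1111111111110101
  ~c = 1100110011001100
  (~c & b) = 0000110000001100
  ((d | ((~d | a) & (~a | (~b & ~d)))) | (~c & b)) = 1111111111111101

((d | ((~d | a) & (~a | (~b & ~d)))) | (~c & b))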